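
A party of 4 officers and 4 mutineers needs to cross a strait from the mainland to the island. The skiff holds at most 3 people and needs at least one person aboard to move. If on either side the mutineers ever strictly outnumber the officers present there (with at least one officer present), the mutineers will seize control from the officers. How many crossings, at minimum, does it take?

Counting alone: each trip to the island takes at most 3 across and each return brings at least 1 back, so after t trips out (and t−1 returns) at most 3t − (t−1) of the 8 are across; that first reaches 8 at t = 4, so at least 7 crossings are needed.
The safety rule pushes this higher. Following every safe sequence of crossings, the most of the 8 that can be at the island as the skiff arrives there on crossing 7 is 7 — never all 8.
So no plan with fewer than 9 crossings exists, and this one achieves 9:
1. 2 mutineers → the island.  (the mainland: 4O 2M; the island: 0O 2M)
2. 1 mutineer ← the mainland.  (the mainland: 4O 3M; the island: 0O 1M)
3. 3 mutineers → the island.  (the mainland: 4O 0M; the island: 0O 4M)
4. 1 mutineer ← the mainland.  (the mainland: 4O 1M; the island: 0O 3M)
5. 3 officers → the island.  (the mainland: 1O 1M; the island: 3O 3M)
6. 1 officer and 1 mutineer ← the mainland.  (the mainland: 2O 2M; the island: 2O 2M)
7. 2 officers → the island.  (the mainland: 0O 2M; the island: 4O 2M)
8. 1 mutineer ← the mainland.  (the mainland: 0O 3M; the island: 4O 1M)
9. 3 mutineers → the island.  (the mainland: 0O 0M; the island: 4O 4M)

9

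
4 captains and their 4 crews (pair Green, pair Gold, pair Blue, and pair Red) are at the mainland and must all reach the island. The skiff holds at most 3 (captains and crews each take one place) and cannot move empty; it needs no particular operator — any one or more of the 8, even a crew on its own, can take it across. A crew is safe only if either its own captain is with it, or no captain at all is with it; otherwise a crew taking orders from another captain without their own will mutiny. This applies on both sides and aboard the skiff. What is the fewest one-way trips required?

9

Counting alone: each trip to the island takes at most 3 across and each return brings at least 1 back, so after t trips out (and t−1 returns) at most 3t − (t−1) of the 8 are across; that first reaches 8 at t = 4, so at least 7 crossings are needed.
The safety rule pushes this higher. Following every safe sequence of crossings, the most of the 8 that can be at the island as the skiff arrives there on crossing 7 is 7 — never all 8.
So no plan with fewer than 9 crossings exists, and this one achieves 9:
1. captain Green and crew Green cross → the island.
2. captain Green crosses ← the mainland.
3. captain Gold, captain Green, and crew Gold cross → the island.
4. captain Green and crew Green cross ← the mainland.
5. captain Blue, captain Green, and captain Red cross → the island.
6. crew Gold crosses ← the mainland.
7. crew Gold and crew Green cross → the island.
8. crew Green crosses ← the mainland.
9. crew Blue, crew Green, and crew Red cross → the island.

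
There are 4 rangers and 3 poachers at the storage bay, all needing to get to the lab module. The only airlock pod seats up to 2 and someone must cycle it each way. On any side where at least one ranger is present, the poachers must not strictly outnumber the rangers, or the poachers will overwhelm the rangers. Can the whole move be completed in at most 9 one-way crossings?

Counting alone: each trip to the lab module takes at most 2 across and each return brings at least 1 back, so after t trips out (and t−1 returns) at most 2t − (t−1) of the 7 are across; that first reaches 7 at t = 6, so at least 11 crossings are needed.
Since 9 < 11, 9 crossings cannot be enough. (The shortest complete plan in fact takes 11:)
1. 2 poachers → the lab module.  (the storage bay: 4R 1P; the lab module: 0R 2P)
2. 1 poacher ← the storage bay.  (the storage bay: 4R 2P; the lab module: 0R 1P)
3. 2 poachers → the lab module.  (the storage bay: 4R 0P; the lab module: 0R 3P)
4. 1 poacher ← the storage bay.  (the storage bay: 4R 1P; the lab module: 0R 2P)
5. 2 rangers → the lab module.  (the storage bay: 2R 1P; the lab module: 2R 2P)
6. 1 poacher ← the storage bay.  (the storage bay: 2R 2P; the lab module: 2R 1P)
7. 1 ranger and 1 poacher → the lab module.  (the storage bay: 1R 1P; the lab module: 3R 2P)
8. 1 ranger ← the storage bay.  (the storage bay: 2R 1P; the lab module: 2R 2P)
9. 1 ranger and 1 poacher → the lab module.  (the storage bay: 1R 0P; the lab module: 3R 3P)
10. 1 poacher ← the storage bay.  (the storage bay: 1R 1P; the lab module: 3R 2P)
11. 1 ranger and 1 poacher → the lab module.  (the storage bay: 0R 0P; the lab module: 4R 3P)

No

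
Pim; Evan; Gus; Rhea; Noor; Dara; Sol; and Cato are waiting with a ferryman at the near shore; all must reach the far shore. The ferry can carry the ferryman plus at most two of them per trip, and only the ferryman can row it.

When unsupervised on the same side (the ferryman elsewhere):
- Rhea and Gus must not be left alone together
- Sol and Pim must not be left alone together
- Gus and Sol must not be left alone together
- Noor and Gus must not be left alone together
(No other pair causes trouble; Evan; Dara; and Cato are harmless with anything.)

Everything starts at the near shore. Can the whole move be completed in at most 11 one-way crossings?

Yes — this plan uses 9 crossings (≤ 11):
1. Ferryman goes to the far shore with Gus and Pim.  [the near shore: Cato, Dara, Evan, Noor, Rhea, Sol | the far shore: Gus, Pim]
2. Ferryman goes back to the near shore alone.  [the near shore: Cato, Dara, Evan, Noor, Rhea, Sol | the far shore: Gus, Pim]
3. Ferryman goes to the far shore with Evan.  [the near shore: Cato, Dara, Noor, Rhea, Sol | the far shore: Evan, Gus, Pim]
4. Ferryman goes back to the near shore alone.  [the near shore: Cato, Dara, Noor, Rhea, Sol | the far shore: Evan, Gus, Pim]
5. Ferryman goes to the far shore with Cato and Dara.  [the near shore: Noor, Rhea, Sol | the far shore: Cato, Dara, Evan, Gus, Pim]
6. Ferryman goes back to the near shore alone.  [the near shore: Noor, Rhea, Sol | the far shore: Cato, Dara, Evan, Gus, Pim]
7. Ferryman goes to the far shore with Noor and Rhea.  [the near shore: Sol | the far shore: Cato, Dara, Evan, Gus, Noor, Pim, Rhea]
8. Ferryman goes back to the near shore with Gus.  [the near shore: Gus, Sol | the far shore: Cato, Dara, Evan, Noor, Pim, Rhea]
9. Ferryman goes to the far shore with Gus and Sol.  [the near shore: — | the far shore: Cato, Dara, Evan, Gus, Noor, Pim, Rhea, Sol]

Yes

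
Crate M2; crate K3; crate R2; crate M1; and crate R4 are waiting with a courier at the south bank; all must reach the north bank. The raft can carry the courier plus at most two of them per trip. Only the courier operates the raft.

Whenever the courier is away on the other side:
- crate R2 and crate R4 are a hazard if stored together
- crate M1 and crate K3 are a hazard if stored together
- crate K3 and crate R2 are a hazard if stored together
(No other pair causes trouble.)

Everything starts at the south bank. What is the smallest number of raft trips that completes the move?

Counting alone: the courier can take at most 2 across per trip to the north bank, so moving all 5 needs at least 3 loaded trips out, with a return between consecutive ones — at least 5 crossings.
The plan below uses exactly 5 crossings, so it is optimal:
1. Courier goes to the north bank with crate K3 and crate R2.  [the south bank: crate M1, crate M2, crate R4 | the north bank: crate K3, crate R2]
2. Courier goes back to the south bank with crate K3.  [the south bank: crate K3, crate M1, crate M2, crate R4 | the north bank: crate R2]
3. Courier goes to the north bank with crate M1 and crate M2.  [the south bank: crate K3, crate R4 | the north bank: crate M1, crate M2, crate R2]
4. Courier goes back to the south bank alone.  [the south bank: crate K3, crate R4 | the north bank: crate M1, crate M2, crate R2]
5. Courier goes to the north bank with crate K3 and crate R4.  [the south bank: — | the north bank: crate K3, crate M1, crate M2, crate R2, crate R4]

5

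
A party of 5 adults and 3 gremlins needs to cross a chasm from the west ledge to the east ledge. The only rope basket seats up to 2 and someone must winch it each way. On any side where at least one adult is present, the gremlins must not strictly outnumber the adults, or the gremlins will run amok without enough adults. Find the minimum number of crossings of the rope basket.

13

Counting alone: each trip to the east ledge takes at most 2 across and each return brings at least 1 back, so after t trips out (and t−1 returns) at most 2t − (t−1) of the 8 are across; that first reaches 8 at t = 7, so at least 13 crossings are needed.
The plan below uses exactly 13 crossings, so it is optimal:
1. 2 gremlins → the east ledge.  (the west ledge: 5A 1G; the east ledge: 0A 2G)
2. 1 gremlin ← the west ledge.  (the west ledge: 5A 2G; the east ledge: 0A 1G)
3. 2 gremlins → the east ledge.  (the west ledge: 5A 0G; the east ledge: 0A 3G)
4. 1 gremlin ← the west ledge.  (the west ledge: 5A 1G; the east ledge: 0A 2G)
5. 2 adults → the east ledge.  (the west ledge: 3A 1G; the east ledge: 2A 2G)
6. 1 gremlin ← the west ledge.  (the west ledge: 3A 2G; the east ledge: 2A 1G)
7. 1 adult and 1 gremlin → the east ledge.  (the west ledge: 2A 1G; the east ledge: 3A 2G)
8. 1 gremlin ← the west ledge.  (the west ledge: 2A 2G; the east ledge: 3A 1G)
9. 2 gremlins → the east ledge.  (the west ledge: 2A 0G; the east ledge: 3A 3G)
10. 1 gremlin ← the west ledge.  (the west ledge: 2A 1G; the east ledge: 3A 2G)
11. 1 adult and 1 gremlin → the east ledge.  (the west ledge: 1A 0G; the east ledge: 4A 3G)
12. 1 gremlin ← the west ledge.  (the west ledge: 1A 1G; the east ledge: 4A 2G)
13. 1 adult and 1 gremlin → the east ledge.  (the west ledge: 0A 0G; the east ledge: 5A 3G)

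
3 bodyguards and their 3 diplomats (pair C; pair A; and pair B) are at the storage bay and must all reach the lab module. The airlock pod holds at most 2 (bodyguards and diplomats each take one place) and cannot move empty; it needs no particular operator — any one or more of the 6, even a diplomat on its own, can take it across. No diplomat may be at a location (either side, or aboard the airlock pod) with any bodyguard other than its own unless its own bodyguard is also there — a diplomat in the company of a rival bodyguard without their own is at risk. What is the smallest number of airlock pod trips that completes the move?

11

Counting alone: each trip to the lab module takes at most 2 across and each return brings at least 1 back, so after t trips out (and t−1 returns) at most 2t − (t−1) of the 6 are across; that first reaches 6 at t = 5, so at least 9 crossings are needed.
The safety rule pushes this higher. Following every safe sequence of crossings, the most of the 6 that can be at the lab module as the airlock pod arrives there on crossing 9 is 5 — never all 6.
So no plan with fewer than 11 crossings exists, and this one achieves 11:
1. bodyguard C and diplomat C cross → the lab module.
2. bodyguard C crosses ← the storage bay.
3. diplomat A and diplomat B cross → the lab module.
4. diplomat C crosses ← the storage bay.
5. bodyguard A and bodyguard B cross → the lab module.
6. bodyguard A and diplomat A cross ← the storage bay.
7. bodyguard A and bodyguard C cross → the lab module.
8. diplomat B crosses ← the storage bay.
9. diplomat A and diplomat C cross → the lab module.
10. bodyguard B crosses ← the storage bay.
11. bodyguard B and diplomat B cross → the lab module.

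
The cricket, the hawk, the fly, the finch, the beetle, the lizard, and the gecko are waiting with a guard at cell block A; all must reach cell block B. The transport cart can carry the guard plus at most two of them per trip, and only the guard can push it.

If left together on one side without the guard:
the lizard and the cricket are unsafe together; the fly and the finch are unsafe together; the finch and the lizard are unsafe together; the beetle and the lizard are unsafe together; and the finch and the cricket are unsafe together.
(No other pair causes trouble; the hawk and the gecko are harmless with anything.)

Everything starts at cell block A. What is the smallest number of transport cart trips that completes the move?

11

Counting alone: the guard can take at most 2 across per trip to cell block B, so moving all 7 needs at least 4 loaded trips out, with a return between consecutive ones — at least 7 crossings.
The safety rule pushes this higher. Following every safe sequence of crossings, the most of the 7 that can be at cell block B as the transport cart arrives there on crossings 7, 9 is 5, 6 respectively — never all 7.
So no plan with fewer than 11 crossings exists, and this one achieves 11:
1. Guard goes to cell block B with the finch and the lizard.  [cell block A: the beetle, the cricket, the fly, the gecko, the hawk | cell block B: the finch, the lizard]
2. Guard goes back to cell block A with the finch.  [cell block A: the beetle, the cricket, the finch, the fly, the gecko, the hawk | cell block B: the lizard]
3. Guard goes to cell block B with the cricket and the fly.  [cell block A: the beetle, the finch, the gecko, the hawk | cell block B: the cricket, the fly, the lizard]
4. Guard goes back to cell block A with the cricket.  [cell block A: the beetle, the cricket, the finch, the gecko, the hawk | cell block B: the fly, the lizard]
5. Guard goes to cell block B with the cricket and the hawk.  [cell block A: the beetle, the finch, the gecko | cell block B: the cricket, the fly, the hawk, the lizard]
6. Guard goes back to cell block A with the cricket.  [cell block A: the beetle, the cricket, the finch, the gecko | cell block B: the fly, the hawk, the lizard]
7. Guard goes to cell block B with the beetle and the cricket.  [cell block A: the finch, the gecko | cell block B: the beetle, the cricket, the fly, the hawk, the lizard]
8. Guard goes back to cell block A with the lizard.  [cell block A: the finch, the gecko, the lizard | cell block B: the beetle, the cricket, the fly, the hawk]
9. Guard goes to cell block B with the finch and the gecko.  [cell block A: the lizard | cell block B: the beetle, the cricket, the finch, the fly, the gecko, the hawk]
10. Guard goes back to cell block A with the finch.  [cell block A: the finch, the lizard | cell block B: the beetle, the cricket, the fly, the gecko, the hawk]
11. Guard goes to cell block B with the finch and the lizard.  [cell block A: — | cell block B: the beetle, the cricket, the finch, the fly, the gecko, the hawk, the lizard]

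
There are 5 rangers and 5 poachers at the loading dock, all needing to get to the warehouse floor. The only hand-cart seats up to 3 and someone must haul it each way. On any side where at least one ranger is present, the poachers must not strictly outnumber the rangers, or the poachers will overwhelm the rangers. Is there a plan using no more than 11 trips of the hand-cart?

Yes — this plan uses 11 crossings (≤ 11):
1. 2 poachers → the warehouse floor.  (the loading dock: 5R 3P; the warehouse floor: 0R 2P)
2. 1 poacher ← the loading dock.  (the loading dock: 5R 4P; the warehouse floor: 0R 1P)
3. 3 poachers → the warehouse floor.  (the loading dock: 5R 1P; the warehouse floor: 0R 4P)
4. 1 poacher ← the loading dock.  (the loading dock: 5R 2P; the warehouse floor: 0R 3P)
5. 3 rangers → the warehouse floor.  (the loading dock: 2R 2P; the warehouse floor: 3R 3P)
6. 1 ranger and 1 poacher ← the loading dock.  (the loading dock: 3R 3P; the warehouse floor: 2R 2P)
7. 3 rangers → the warehouse floor.  (the loading dock: 0R 3P; the warehouse floor: 5R 2P)
8. 1 poacher ← the loading dock.  (the loading dock: 0R 4P; the warehouse floor: 5R 1P)
9. 2 poachers → the warehouse floor.  (the loading dock: 0R 2P; the warehouse floor: 5R 3P)
10. 1 poacher ← the loading dock.  (the loading dock: 0R 3P; the warehouse floor: 5R 2P)
11. 3 poachers → the warehouse floor.  (the loading dock: 0R 0P; the warehouse floor: 5R 5P)

Yes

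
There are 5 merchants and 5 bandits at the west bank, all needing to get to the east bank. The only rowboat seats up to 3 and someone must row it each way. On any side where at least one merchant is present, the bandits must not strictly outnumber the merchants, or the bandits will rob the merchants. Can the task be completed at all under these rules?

1. 2 bandits → the east bank.  (the west bank: 5M 3B; the east bank: 0M 2B)
2. 1 bandit ← the west bank.  (the west bank: 5M 4B; the east bank: 0M 1B)
3. 3 bandits → the east bank.  (the west bank: 5M 1B; the east bank: 0M 4B)
4. 1 bandit ← the west bank.  (the west bank: 5M 2B; the east bank: 0M 3B)
5. 3 merchants → the east bank.  (the west bank: 2M 2B; the east bank: 3M 3B)
6. 1 merchant and 1 bandit ← the west bank.  (the west bank: 3M 3B; the east bank: 2M 2B)
7. 3 merchants → the east bank.  (the west bank: 0M 3B; the east bank: 5M 2B)
8. 1 bandit ← the west bank.  (the west bank: 0M 4B; the east bank: 5M 1B)
9. 2 bandits → the east bank.  (the west bank: 0M 2B; the east bank: 5M 3B)
10. 1 bandit ← the west bank.  (the west bank: 0M 3B; the east bank: 5M 2B)
11. 3 bandits → the east bank.  (the west bank: 0M 0B; the east bank: 5M 5B)

Yes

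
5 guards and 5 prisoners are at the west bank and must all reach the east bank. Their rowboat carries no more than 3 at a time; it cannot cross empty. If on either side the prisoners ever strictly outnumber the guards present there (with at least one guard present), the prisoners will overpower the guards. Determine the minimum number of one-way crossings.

Counting alone: each trip to the east bank takes at most 3 across and each return brings at least 1 back, so after t trips out (and t−1 returns) at most 3t − (t−1) of the 10 are across; that first reaches 10 at t = 5, so at least 9 crossings are needed.
The safety rule pushes this higher. Following every safe sequence of crossings, the most of the 10 that can be at the east bank as the rowboat arrives there on crossing 9 is 9 — never all 10.
So no plan with fewer than 11 crossings exists, and this one achieves 11:
1. 2 prisoners → the east bank.  (the west bank: 5G 3P; the east bank: 0G 2P)
2. 1 prisoner ← the west bank.  (the west bank: 5G 4P; the east bank: 0G 1P)
3. 3 prisoners → the east bank.  (the west bank: 5G 1P; the east bank: 0G 4P)
4. 1 prisoner ← the west bank.  (the west bank: 5G 2P; the east bank: 0G 3P)
5. 3 guards → the east bank.  (the west bank: 2G 2P; the east bank: 3G 3P)
6. 1 guard and 1 prisoner ← the west bank.  (the west bank: 3G 3P; the east bank: 2G 2P)
7. 3 guards → the east bank.  (the west bank: 0G 3P; the east bank: 5G 2P)
8. 1 prisoner ← the west bank.  (the west bank: 0G 4P; the east bank: 5G 1P)
9. 2 prisoners → the east bank.  (the west bank: 0G 2P; the east bank: 5G 3P)
10. 1 prisoner ← the west bank.  (the west bank: 0G 3P; the east bank: 5G 2P)
11. 3 prisoners → the east bank.  (the west bank: 0G 0P; the east bank: 5G 5P)

11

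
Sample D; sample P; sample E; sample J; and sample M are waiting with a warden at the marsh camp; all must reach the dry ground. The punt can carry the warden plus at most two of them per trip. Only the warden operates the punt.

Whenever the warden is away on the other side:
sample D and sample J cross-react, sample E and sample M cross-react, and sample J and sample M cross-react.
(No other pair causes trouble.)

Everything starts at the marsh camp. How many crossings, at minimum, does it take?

5

Counting alone: the warden can take at most 2 across per trip to the dry ground, so moving all 5 needs at least 3 loaded trips out, with a return between consecutive ones — at least 5 crossings.
The plan below uses exactly 5 crossings, so it is optimal:
1. Warden goes to the dry ground with sample D and sample M.
2. Warden goes back to the marsh camp alone.
3. Warden goes to the dry ground with sample P.
4. Warden goes back to the marsh camp alone.
5. Warden goes to the dry ground with sample E and sample J.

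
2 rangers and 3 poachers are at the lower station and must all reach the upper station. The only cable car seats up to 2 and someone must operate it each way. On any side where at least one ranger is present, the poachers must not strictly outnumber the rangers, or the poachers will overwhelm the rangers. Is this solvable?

The poachers already outnumber the rangers at the lower station before anyone moves, so the starting position itself is disallowed.

No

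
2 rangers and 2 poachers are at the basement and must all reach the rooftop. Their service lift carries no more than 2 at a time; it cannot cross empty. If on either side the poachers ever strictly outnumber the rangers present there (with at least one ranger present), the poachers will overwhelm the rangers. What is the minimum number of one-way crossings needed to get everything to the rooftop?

5

Counting alone: each trip to the rooftop takes at most 2 across and each return brings at least 1 back, so after t trips out (and t−1 returns) at most 2t − (t−1) of the 4 are across; that first reaches 4 at t = 3, so at least 5 crossings are needed.
The plan below uses exactly 5 crossings, so it is optimal:
1. 2 poachers → the rooftop.  (the basement: 2R 0P; the rooftop: 0R 2P)
2. 1 poacher ← the basement.  (the basement: 2R 1P; the rooftop: 0R 1P)
3. 2 rangers → the rooftop.  (the basement: 0R 1P; the rooftop: 2R 1P)
4. 1 poacher ← the basement.  (the basement: 0R 2P; the rooftop: 2R 0P)
5. 2 poachers → the rooftop.  (the basement: 0R 0P; the rooftop: 2R 2P)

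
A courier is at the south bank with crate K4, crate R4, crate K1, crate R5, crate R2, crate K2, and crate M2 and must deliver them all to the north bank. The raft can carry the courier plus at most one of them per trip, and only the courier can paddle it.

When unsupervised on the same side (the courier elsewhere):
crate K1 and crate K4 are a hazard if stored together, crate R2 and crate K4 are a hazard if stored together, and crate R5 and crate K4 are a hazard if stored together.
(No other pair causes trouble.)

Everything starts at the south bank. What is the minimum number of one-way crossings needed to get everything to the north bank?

impossible

Following every safe sequence of crossings from the start, the most of the 7 that can be at the north bank as the raft arrives there on crossings 1, 3, 5, 7, 9 is 1, 2, 3, 4, 5 respectively; the best ever achieved is 5 of 7.
From crossing 11 on, no configuration arises that was not already reachable earlier: only 72 distinct safe configurations (who is on which side, and where the raft is) can ever be reached, none of them has everyone across, and every continuation just revisits them. So no valid plan exists.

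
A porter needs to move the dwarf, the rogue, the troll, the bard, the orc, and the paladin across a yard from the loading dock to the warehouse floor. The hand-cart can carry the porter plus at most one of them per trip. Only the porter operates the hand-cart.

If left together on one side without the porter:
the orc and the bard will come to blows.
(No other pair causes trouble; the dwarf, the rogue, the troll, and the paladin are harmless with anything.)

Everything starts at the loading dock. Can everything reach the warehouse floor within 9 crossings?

Counting alone: the porter can take at most 1 across per trip to the warehouse floor, so moving all 6 needs at least 6 loaded trips out, with a return between consecutive ones — at least 11 crossings.
Since 9 < 11, 9 crossings cannot be enough. (The shortest complete plan in fact takes 11:)
1. Porter goes to the warehouse floor with the bard.  [the loading dock: the dwarf, the orc, the paladin, the rogue, the troll | the warehouse floor: the bard]
2. Porter goes back to the loading dock alone.  [the loading dock: the dwarf, the orc, the paladin, the rogue, the troll | the warehouse floor: the bard]
3. Porter goes to the warehouse floor with the dwarf.  [the loading dock: the orc, the paladin, the rogue, the troll | the warehouse floor: the bard, the dwarf]
4. Porter goes back to the loading dock alone.  [the loading dock: the orc, the paladin, the rogue, the troll | the warehouse floor: the bard, the dwarf]
5. Porter goes to the warehouse floor with the rogue.  [the loading dock: the orc, the paladin, the troll | the warehouse floor: the bard, the dwarf, the rogue]
6. Porter goes back to the loading dock alone.  [the loading dock: the orc, the paladin, the troll | the warehouse floor: the bard, the dwarf, the rogue]
7. Porter goes to the warehouse floor with the troll.  [the loading dock: the orc, the paladin | the warehouse floor: the bard, the dwarf, the rogue, the troll]
8. Porter goes back to the loading dock alone.  [the loading dock: the orc, the paladin | the warehouse floor: the bard, the dwarf, the rogue, the troll]
9. Porter goes to the warehouse floor with the paladin.  [the loading dock: the orc | the warehouse floor: the bard, the dwarf, the paladin, the rogue, the troll]
10. Porter goes back to the loading dock alone.  [the loading dock: the orc | the warehouse floor: the bard, the dwarf, the paladin, the rogue, the troll]
11. Porter goes to the warehouse floor with the orc.  [the loading dock: — | the warehouse floor: the bard, the dwarf, the orc, the paladin, the rogue, the troll]

No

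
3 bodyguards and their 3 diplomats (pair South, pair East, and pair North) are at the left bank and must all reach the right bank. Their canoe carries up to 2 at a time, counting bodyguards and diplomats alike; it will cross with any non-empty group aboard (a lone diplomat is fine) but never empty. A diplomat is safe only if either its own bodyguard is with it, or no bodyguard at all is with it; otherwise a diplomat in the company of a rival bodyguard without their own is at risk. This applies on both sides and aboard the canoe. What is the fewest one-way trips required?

Counting alone: each trip to the right bank takes at most 2 across and each return brings at least 1 back, so after t trips out (and t−1 returns) at most 2t − (t−1) of the 6 are across; that first reaches 6 at t = 5, so at least 9 crossings are needed.
The safety rule pushes this higher. Following every safe sequence of crossings, the most of the 6 that can be at the right bank as the canoe arrives there on crossing 9 is 5 — never all 6.
So no plan with fewer than 11 crossings exists, and this one achieves 11:
1. bodyguard South and diplomat South cross → the right bank.
2. bodyguard South crosses ← the left bank.
3. diplomat East and diplomat North cross → the right bank.
4. diplomat South crosses ← the left bank.
5. bodyguard East and bodyguard North cross → the right bank.
6. bodyguard East and diplomat East cross ← the left bank.
7. bodyguard East and bodyguard South cross → the right bank.
8. diplomat North crosses ← the left bank.
9. diplomat East and diplomat South cross → the right bank.
10. bodyguard North crosses ← the left bank.
11. bodyguard North and diplomat North cross → the right bank.

11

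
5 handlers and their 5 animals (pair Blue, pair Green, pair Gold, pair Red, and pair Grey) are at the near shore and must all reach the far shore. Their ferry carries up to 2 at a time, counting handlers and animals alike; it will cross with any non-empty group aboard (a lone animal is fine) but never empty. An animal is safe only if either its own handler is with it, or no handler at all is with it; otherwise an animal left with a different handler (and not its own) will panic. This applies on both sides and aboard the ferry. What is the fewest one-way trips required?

Following every safe sequence of crossings from the start, the most of the 10 that can be at the far shore as the ferry arrives there on crossings 1, 3, 5, 7 is 2, 3, 4, 5 respectively; the best ever achieved is 5 of 10.
From crossing 9 on, no configuration arises that was not already reachable earlier: only 82 distinct safe configurations (who is on which side, and where the ferry is) can ever be reached, none of them has everyone across, and every continuation just revisits them. So no valid plan exists.

impossible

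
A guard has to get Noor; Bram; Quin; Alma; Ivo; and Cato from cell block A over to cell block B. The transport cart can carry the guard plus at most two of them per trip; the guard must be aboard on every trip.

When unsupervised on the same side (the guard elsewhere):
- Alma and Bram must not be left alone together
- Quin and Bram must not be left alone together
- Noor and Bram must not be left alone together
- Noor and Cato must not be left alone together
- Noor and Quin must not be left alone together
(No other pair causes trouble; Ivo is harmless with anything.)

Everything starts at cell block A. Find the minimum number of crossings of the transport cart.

9

Counting alone: the guard can take at most 2 across per trip to cell block B, so moving all 6 needs at least 3 loaded trips out, with a return between consecutive ones — at least 5 crossings.
The safety rule pushes this higher. Following every safe sequence of crossings, the most of the 6 that can be at cell block B as the transport cart arrives there on crossings 5, 7 is 4, 5 respectively — never all 6.
So no plan with fewer than 9 crossings exists, and this one achieves 9:
1. Guard goes to cell block B with Bram and Noor.  [cell block A: Alma, Cato, Ivo, Quin | cell block B: Bram, Noor]
2. Guard goes back to cell block A with Noor.  [cell block A: Alma, Cato, Ivo, Noor, Quin | cell block B: Bram]
3. Guard goes to cell block B with Alma and Noor.  [cell block A: Cato, Ivo, Quin | cell block B: Alma, Bram, Noor]
4. Guard goes back to cell block A with Bram.  [cell block A: Bram, Cato, Ivo, Quin | cell block B: Alma, Noor]
5. Guard goes to cell block B with Bram and Ivo.  [cell block A: Cato, Quin | cell block B: Alma, Bram, Ivo, Noor]
6. Guard goes back to cell block A with Bram.  [cell block A: Bram, Cato, Quin | cell block B: Alma, Ivo, Noor]
7. Guard goes to cell block B with Cato and Quin.  [cell block A: Bram | cell block B: Alma, Cato, Ivo, Noor, Quin]
8. Guard goes back to cell block A with Noor.  [cell block A: Bram, Noor | cell block B: Alma, Cato, Ivo, Quin]
9. Guard goes to cell block B with Bram and Noor.  [cell block A: — | cell block B: Alma, Bram, Cato, Ivo, Noor, Quin]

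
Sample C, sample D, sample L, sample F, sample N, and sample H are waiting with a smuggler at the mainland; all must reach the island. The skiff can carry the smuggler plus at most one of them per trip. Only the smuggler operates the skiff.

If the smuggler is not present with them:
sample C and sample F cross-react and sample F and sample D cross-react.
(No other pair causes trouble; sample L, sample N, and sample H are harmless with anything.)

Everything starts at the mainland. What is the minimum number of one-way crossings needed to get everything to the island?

Counting alone: the smuggler can take at most 1 across per trip to the island, so moving all 6 needs at least 6 loaded trips out, with a return between consecutive ones — at least 11 crossings.
The safety rule pushes this higher. Following every safe sequence of crossings, the most of the 6 that can be at the island as the skiff arrives there on crossing 11 is 5 — never all 6.
So no plan with fewer than 13 crossings exists, and this one achieves 13:
1. Smuggler goes to the island with sample F.
2. Smuggler goes back to the mainland alone.
3. Smuggler goes to the island with sample C.
4. Smuggler goes back to the mainland with sample F.
5. Smuggler goes to the island with sample D.
6. Smuggler goes back to the mainland alone.
7. Smuggler goes to the island with sample L.
8. Smuggler goes back to the mainland alone.
9. Smuggler goes to the island with sample N.
10. Smuggler goes back to the mainland alone.
11. Smuggler goes to the island with sample H.
12. Smuggler goes back to the mainland alone.
13. Smuggler goes to the island with sample F.

13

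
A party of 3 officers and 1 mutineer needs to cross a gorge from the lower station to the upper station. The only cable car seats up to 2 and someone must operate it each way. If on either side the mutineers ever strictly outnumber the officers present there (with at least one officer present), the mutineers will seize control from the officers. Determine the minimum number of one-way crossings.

5

Counting alone: each trip to the upper station takes at most 2 across and each return brings at least 1 back, so after t trips out (and t−1 returns) at most 2t − (t−1) of the 4 are across; that first reaches 4 at t = 3, so at least 5 crossings are needed.
The plan below uses exactly 5 crossings, so it is optimal:
1. 1 officer and 1 mutineer → the upper station.  (the lower station: 2O 0M; the upper station: 1O 1M)
2. 1 mutineer ← the lower station.  (the lower station: 2O 1M; the upper station: 1O 0M)
3. 1 officer and 1 mutineer → the upper station.  (the lower station: 1O 0M; the upper station: 2O 1M)
4. 1 mutineer ← the lower station.  (the lower station: 1O 1M; the upper station: 2O 0M)
5. 1 officer and 1 mutineer → the upper station.  (the lower station: 0O 0M; the upper station: 3O 1M)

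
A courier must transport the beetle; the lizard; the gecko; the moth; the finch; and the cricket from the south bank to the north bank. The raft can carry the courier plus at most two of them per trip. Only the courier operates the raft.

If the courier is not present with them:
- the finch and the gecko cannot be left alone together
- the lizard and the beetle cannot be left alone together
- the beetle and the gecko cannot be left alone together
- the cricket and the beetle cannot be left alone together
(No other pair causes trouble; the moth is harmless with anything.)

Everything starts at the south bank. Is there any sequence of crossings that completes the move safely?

1. Courier goes to the north bank with the beetle and the gecko.
2. Courier goes back to the south bank with the beetle.
3. Courier goes to the north bank with the beetle and the lizard.
4. Courier goes back to the south bank with the beetle.
5. Courier goes to the north bank with the cricket and the moth.
6. Courier goes back to the south bank alone.
7. Courier goes to the north bank with the beetle and the finch.

Yes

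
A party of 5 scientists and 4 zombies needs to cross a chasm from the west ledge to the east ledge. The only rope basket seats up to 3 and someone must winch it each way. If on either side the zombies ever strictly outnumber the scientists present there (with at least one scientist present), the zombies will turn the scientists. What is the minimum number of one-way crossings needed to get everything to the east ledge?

Counting alone: each trip to the east ledge takes at most 3 across and each return brings at least 1 back, so after t trips out (and t−1 returns) at most 3t − (t−1) of the 9 are across; that first reaches 9 at t = 4, so at least 7 crossings are needed.
The plan below uses exactly 7 crossings, so it is optimal:
1. 3 zombies → the east ledge.  (the west ledge: 5S 1Z; the east ledge: 0S 3Z)
2. 1 zombie ← the west ledge.  (the west ledge: 5S 2Z; the east ledge: 0S 2Z)
3. 3 scientists → the east ledge.  (the west ledge: 2S 2Z; the east ledge: 3S 2Z)
4. 1 scientist ← the west ledge.  (the west ledge: 3S 2Z; the east ledge: 2S 2Z)
5. 2 scientists and 1 zombie → the east ledge.  (the west ledge: 1S 1Z; the east ledge: 4S 3Z)
6. 1 scientist ← the west ledge.  (the west ledge: 2S 1Z; the east ledge: 3S 3Z)
7. 2 scientists and 1 zombie → the east ledge.  (the west ledge: 0S 0Z; the east ledge: 5S 4Z)

7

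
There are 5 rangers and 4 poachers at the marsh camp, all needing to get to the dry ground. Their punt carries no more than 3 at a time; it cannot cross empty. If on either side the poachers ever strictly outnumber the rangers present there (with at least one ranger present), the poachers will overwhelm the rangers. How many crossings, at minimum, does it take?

7

Counting alone: each trip to the dry ground takes at most 3 across and each return brings at least 1 back, so after t trips out (and t−1 returns) at most 3t − (t−1) of the 9 are across; that first reaches 9 at t = 4, so at least 7 crossings are needed.
The plan below uses exactly 7 crossings, so it is optimal:
1. 3 poachers → the dry ground.  (the marsh camp: 5R 1P; the dry ground: 0R 3P)
2. 1 poacher ← the marsh camp.  (the marsh camp: 5R 2P; the dry ground: 0R 2P)
3. 3 rangers → the dry ground.  (the marsh camp: 2R 2P; the dry ground: 3R 2P)
4. 1 ranger ← the marsh camp.  (the marsh camp: 3R 2P; the dry ground: 2R 2P)
5. 2 rangers and 1 poacher → the dry ground.  (the marsh camp: 1R 1P; the dry ground: 4R 3P)
6. 1 ranger ← the marsh camp.  (the marsh camp: 2R 1P; the dry ground: 3R 3P)
7. 2 rangers and 1 poacher → the dry ground.  (the marsh camp: 0R 0P; the dry ground: 5R 4P)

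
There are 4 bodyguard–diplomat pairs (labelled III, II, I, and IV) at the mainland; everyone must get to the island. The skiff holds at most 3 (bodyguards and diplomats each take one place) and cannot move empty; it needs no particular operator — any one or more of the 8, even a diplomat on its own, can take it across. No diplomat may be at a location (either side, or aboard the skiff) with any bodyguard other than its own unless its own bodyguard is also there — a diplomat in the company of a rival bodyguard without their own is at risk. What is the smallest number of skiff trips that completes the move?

Counting alone: each trip to the island takes at most 3 across and each return brings at least 1 back, so after t trips out (and t−1 returns) at most 3t − (t−1) of the 8 are across; that first reaches 8 at t = 4, so at least 7 crossings are needed.
The safety rule pushes this higher. Following every safe sequence of crossings, the most of the 8 that can be at the island as the skiff arrives there on crossing 7 is 7 — never all 8.
So no plan with fewer than 9 crossings exists, and this one achieves 9:
1. bodyguard III and diplomat III cross → the island.
2. bodyguard III crosses ← the mainland.
3. bodyguard II, bodyguard III, and diplomat II cross → the island.
4. bodyguard III and diplomat III cross ← the mainland.
5. bodyguard I, bodyguard III, and bodyguard IV cross → the island.
6. diplomat II crosses ← the mainland.
7. diplomat II and diplomat III cross → the island.
8. diplomat III crosses ← the mainland.
9. diplomat I, diplomat III, and diplomat IV cross → the island.

9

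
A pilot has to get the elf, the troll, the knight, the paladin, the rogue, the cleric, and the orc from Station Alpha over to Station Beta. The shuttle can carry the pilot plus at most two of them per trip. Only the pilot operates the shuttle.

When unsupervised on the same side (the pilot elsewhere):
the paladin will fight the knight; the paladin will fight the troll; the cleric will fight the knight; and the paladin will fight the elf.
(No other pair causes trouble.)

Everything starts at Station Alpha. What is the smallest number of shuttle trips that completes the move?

7

Counting alone: the pilot can take at most 2 across per trip to Station Beta, so moving all 7 needs at least 4 loaded trips out, with a return between consecutive ones — at least 7 crossings.
The plan below uses exactly 7 crossings, so it is optimal:
1. Pilot goes to Station Beta with the knight and the paladin.  [Station Alpha: the cleric, the elf, the orc, the rogue, the troll | Station Beta: the knight, the paladin]
2. Pilot goes back to Station Alpha with the paladin.  [Station Alpha: the cleric, the elf, the orc, the paladin, the rogue, the troll | Station Beta: the knight]
3. Pilot goes to Station Beta with the elf and the troll.  [Station Alpha: the cleric, the orc, the paladin, the rogue | Station Beta: the elf, the knight, the troll]
4. Pilot goes back to Station Alpha alone.  [Station Alpha: the cleric, the orc, the paladin, the rogue | Station Beta: the elf, the knight, the troll]
5. Pilot goes to Station Beta with the orc and the rogue.  [Station Alpha: the cleric, the paladin | Station Beta: the elf, the knight, the orc, the rogue, the troll]
6. Pilot goes back to Station Alpha alone.  [Station Alpha: the cleric, the paladin | Station Beta: the elf, the knight, the orc, the rogue, the troll]
7. Pilot goes to Station Beta with the cleric and the paladin.  [Station Alpha: — | Station Beta: the cleric, the elf, the knight, the orc, the paladin, the rogue, the troll]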